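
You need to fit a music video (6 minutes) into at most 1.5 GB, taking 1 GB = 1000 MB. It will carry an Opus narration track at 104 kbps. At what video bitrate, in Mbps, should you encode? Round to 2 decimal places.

Budget: 1.5 GB = 12000.0 Mb.
6 min = 360 s
Total bitrate budget: 12000.0 Mb / 360 s = 33.333 Mbps.
Audio: 104 kbps = 0.104 Mbps.
Video: 33.333 − 0.104 = 33.229 Mbps.

33.23 Mbps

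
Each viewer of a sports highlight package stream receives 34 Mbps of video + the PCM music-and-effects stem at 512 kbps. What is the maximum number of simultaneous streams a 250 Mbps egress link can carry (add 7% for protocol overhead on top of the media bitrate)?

6

Audio: 512 kbps = 0.512 Mbps.
Per-viewer media rate: 34.512 Mbps.
On the wire with 7% overhead: 36.928 Mbps.
250 Mbps = 250.0 Mbps; 250.0 / 36.928 = 6.77 → 6 viewers.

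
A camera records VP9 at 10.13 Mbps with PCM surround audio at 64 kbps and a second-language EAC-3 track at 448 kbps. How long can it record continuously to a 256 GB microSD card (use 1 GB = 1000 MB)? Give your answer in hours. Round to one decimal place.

Audio total: 64 + 448 = 512 kbps = 0.512 Mbps.
Total bitrate: 10.13 + 0.512 = 10.642 Mbps.
Capacity: 256 GB = 2,048,000 Mb.
Recording time: 2,048,000 / 10.642 = 192,445 s ≈ 53.5 hours.

53.5 hours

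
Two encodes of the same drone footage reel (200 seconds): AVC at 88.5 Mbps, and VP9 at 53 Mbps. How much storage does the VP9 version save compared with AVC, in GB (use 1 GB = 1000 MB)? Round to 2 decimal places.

AVC: 88.500 Mbps × 200 s = 17700.0 Mb = 2.212 GB.
VP9: 53.000 Mbps × 200 s = 10600.0 Mb = 1.325 GB.
Saving: 2.212 − 1.325 = 0.887 GB.

0.89 GB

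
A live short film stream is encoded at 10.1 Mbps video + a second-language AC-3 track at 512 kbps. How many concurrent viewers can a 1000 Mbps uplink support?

94

Audio: 512 kbps = 0.512 Mbps.
Per-viewer media rate: 10.612 Mbps.
1000 Mbps = 1,000 Mbps; 1,000 / 10.612 = 94.23 → 94 viewers.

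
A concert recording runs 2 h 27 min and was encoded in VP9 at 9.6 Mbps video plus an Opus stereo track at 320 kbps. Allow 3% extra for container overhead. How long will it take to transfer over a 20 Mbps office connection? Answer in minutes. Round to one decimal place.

75.1 minutes

2 h 27 min = 147 min = 8820 s
Audio: 320 kbps = 0.320 Mbps.
Total bitrate: 9.920 Mbps.
File: 9.920 Mbps × 8820 s = 87494.4 Mb.
With 3% container overhead: ×1.03. → 90119.2 Mb.
At 20 Mbps: 90119.2 / 20 = 4506.0 s ≈ 75.1 minutes.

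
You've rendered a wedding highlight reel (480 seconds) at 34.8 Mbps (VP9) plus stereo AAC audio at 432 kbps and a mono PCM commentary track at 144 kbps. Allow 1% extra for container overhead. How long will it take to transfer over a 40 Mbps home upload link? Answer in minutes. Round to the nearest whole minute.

7 minutes

Audio total: 432 + 144 = 576 kbps = 0.576 Mbps.
Total bitrate: 35.376 Mbps.
File: 35.376 Mbps × 480 s = 16980.5 Mb.
With 1% container overhead: ×1.01. → 17150.3 Mb.
At 40 Mbps: 17150.3 / 40 = 428.8 s ≈ 7.15 minutes.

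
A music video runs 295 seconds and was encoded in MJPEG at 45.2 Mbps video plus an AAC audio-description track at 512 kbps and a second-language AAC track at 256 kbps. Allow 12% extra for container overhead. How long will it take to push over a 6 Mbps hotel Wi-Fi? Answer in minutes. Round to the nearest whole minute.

Audio total: 512 + 256 = 768 kbps = 0.768 Mbps.
Total bitrate: 45.968 Mbps.
File: 45.968 Mbps × 295 s = 13560.6 Mb.
With 12% container overhead: ×1.12. → 15187.8 Mb.
At 6 Mbps: 15187.8 / 6 = 2531.3 s ≈ 42.2 minutes.

42 minutes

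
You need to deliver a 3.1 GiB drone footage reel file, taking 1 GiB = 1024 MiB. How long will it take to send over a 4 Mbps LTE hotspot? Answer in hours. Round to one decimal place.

1.8 hours

File: 3.1 GiB = 26628.8 Mb.
At 4 Mbps: 26628.8 / 4 = 6657.2 s ≈ 1.85 hours.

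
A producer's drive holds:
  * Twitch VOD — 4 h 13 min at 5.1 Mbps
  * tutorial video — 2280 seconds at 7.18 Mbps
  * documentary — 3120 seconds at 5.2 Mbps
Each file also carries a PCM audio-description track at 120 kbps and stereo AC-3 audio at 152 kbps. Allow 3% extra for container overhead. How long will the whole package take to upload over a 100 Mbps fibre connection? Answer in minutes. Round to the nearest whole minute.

Audio total: 120 + 152 = 272 kbps = 0.272 Mbps.
Twitch VOD: 5.372 Mbps × 15180 s × 1.03 = 83993.4 Mb
tutorial video: 7.452 Mbps × 2280 s × 1.03 = 17500.3 Mb
documentary: 5.472 Mbps × 3120 s × 1.03 = 17584.8 Mb
Total: 119078.5 Mb = 14884.8 MB.
At 100 Mbps: 119078.5 / 100 = 1191 s ≈ 19.8 minutes.

20 minutes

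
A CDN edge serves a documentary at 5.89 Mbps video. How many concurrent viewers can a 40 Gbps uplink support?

40 Gbps = 40,000 Mbps; 40,000 / 5.890 = 6791.17 → 6791 viewers.

6791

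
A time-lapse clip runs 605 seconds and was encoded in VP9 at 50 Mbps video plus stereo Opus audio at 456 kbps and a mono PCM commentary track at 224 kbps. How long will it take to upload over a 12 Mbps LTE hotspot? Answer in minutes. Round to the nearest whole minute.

Audio total: 456 + 224 = 680 kbps = 0.680 Mbps.
Total bitrate: 50.680 Mbps.
File: 50.680 Mbps × 605 s = 30661.4 Mb.
At 12 Mbps: 30661.4 / 12 = 2555.1 s ≈ 42.6 minutes.

43 minutes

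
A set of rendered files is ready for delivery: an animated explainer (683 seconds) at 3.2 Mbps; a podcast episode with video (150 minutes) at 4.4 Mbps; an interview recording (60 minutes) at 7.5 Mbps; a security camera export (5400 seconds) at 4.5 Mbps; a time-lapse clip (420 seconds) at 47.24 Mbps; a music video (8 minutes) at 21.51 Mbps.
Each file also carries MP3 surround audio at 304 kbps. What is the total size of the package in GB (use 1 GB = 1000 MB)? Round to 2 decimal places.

Audio: 304 kbps = 0.304 Mbps.
animated explainer: 3.504 Mbps × 683 s = 2393.2 Mb
podcast episode with video: 4.704 Mbps × 9000 s = 42336.0 Mb
interview recording: 7.804 Mbps × 3600 s = 28094.4 Mb
security camera export: 4.804 Mbps × 5400 s = 25941.6 Mb
time-lapse clip: 47.544 Mbps × 420 s = 19968.5 Mb
music video: 21.814 Mbps × 480 s = 10470.7 Mb
Total: 129204.4 Mb = 16150.6 MB.
= 16.15 GB.

16.15 GB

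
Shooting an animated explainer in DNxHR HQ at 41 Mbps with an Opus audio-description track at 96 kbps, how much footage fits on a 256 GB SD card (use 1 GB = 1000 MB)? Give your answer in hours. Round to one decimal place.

Audio: 96 kbps = 0.096 Mbps.
Total bitrate: 41 + 0.096 = 41.096 Mbps.
Capacity: 256 GB = 2,048,000 Mb.
Recording time: 2,048,000 / 41.096 = 49,835 s ≈ 13.8 hours.

13.8 hours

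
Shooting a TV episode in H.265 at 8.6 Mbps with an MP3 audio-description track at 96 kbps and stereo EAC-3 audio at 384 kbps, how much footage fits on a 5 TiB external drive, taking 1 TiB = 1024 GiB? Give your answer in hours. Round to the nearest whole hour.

Audio total: 96 + 384 = 480 kbps = 0.480 Mbps.
Total bitrate: 8.6 + 0.480 = 9.080 Mbps.
Capacity: 5 TiB = 43,980,465 Mb.
Recording time: 43,980,465 / 9.080 = 4,843,664 s ≈ 1,345 hours.

1345 hours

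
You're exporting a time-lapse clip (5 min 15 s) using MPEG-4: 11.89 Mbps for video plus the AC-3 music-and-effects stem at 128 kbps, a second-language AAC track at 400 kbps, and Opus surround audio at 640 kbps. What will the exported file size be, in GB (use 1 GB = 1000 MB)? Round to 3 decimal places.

0.514 GB

5 min 15 s = 315 s
Audio total: 128 + 400 + 640 = 1168 kbps = 1.168 Mbps.
Total bitrate: 11.89 + 1.168 = 13.058 Mbps.
Stream data: 13.058 Mbps × 315 s = 4113.3 Mb.
4,113 Mb ÷ 8 = 514.2 MB → 0.5142 GB.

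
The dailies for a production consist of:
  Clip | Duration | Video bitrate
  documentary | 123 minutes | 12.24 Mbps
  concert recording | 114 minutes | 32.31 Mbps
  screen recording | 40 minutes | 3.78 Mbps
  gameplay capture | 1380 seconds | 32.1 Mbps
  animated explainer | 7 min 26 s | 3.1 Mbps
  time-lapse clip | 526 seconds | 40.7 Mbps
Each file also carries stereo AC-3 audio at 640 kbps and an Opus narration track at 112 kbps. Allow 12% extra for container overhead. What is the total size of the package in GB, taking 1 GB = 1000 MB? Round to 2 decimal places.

Audio total: 640 + 112 = 752 kbps = 0.752 Mbps.
documentary: 12.992 Mbps × 7380 s × 1.12 = 107386.7 Mb
concert recording: 33.062 Mbps × 6840 s × 1.12 = 253281.4 Mb
screen recording: 4.532 Mbps × 2400 s × 1.12 = 12182.0 Mb
gameplay capture: 32.852 Mbps × 1380 s × 1.12 = 50776.1 Mb
animated explainer: 3.852 Mbps × 446 s × 1.12 = 1924.2 Mb
time-lapse clip: 41.452 Mbps × 526 s × 1.12 = 24420.2 Mb
Total: 449970.5 Mb = 56246.3 MB.
= 56.25 GB.

56.25 GB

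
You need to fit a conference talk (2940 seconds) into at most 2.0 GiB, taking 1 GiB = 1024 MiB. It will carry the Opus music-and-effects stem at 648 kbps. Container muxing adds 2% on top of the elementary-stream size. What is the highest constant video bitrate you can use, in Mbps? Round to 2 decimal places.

5.08 Mbps

Budget: 2.0 GiB = 17179.9 Mb.
Stream payload after overhead: 17179.9 / 1.02 = 16843.0 Mb.
Total bitrate budget: 16843.0 Mb / 2940 s = 5.729 Mbps.
Audio: 648 kbps = 0.648 Mbps.
Video: 5.729 − 0.648 = 5.081 Mbps.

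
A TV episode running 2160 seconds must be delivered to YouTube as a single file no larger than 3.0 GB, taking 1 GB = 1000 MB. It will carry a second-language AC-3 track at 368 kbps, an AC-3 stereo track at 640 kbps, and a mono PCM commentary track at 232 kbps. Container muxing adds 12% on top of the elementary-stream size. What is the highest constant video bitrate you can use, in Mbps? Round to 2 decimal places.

Budget: 3.0 GB = 24000.0 Mb.
Stream payload after overhead: 24000.0 / 1.12 = 21428.6 Mb.
Total bitrate budget: 21428.6 Mb / 2160 s = 9.921 Mbps.
Audio total: 368 + 640 + 232 = 1240 kbps = 1.240 Mbps.
Video: 9.921 − 1.240 = 8.681 Mbps.

8.68 Mbps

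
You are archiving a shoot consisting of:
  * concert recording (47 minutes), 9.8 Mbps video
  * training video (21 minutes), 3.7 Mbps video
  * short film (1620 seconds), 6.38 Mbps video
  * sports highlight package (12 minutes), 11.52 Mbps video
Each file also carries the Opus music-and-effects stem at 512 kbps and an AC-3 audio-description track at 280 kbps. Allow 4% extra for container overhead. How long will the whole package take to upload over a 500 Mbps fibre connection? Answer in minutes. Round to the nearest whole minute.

2 minutes

Audio total: 512 + 280 = 792 kbps = 0.792 Mbps.
concert recording: 10.592 Mbps × 2820 s × 1.04 = 31064.2 Mb
training video: 4.492 Mbps × 1260 s × 1.04 = 5886.3 Mb
short film: 7.172 Mbps × 1620 s × 1.04 = 12083.4 Mb
sports highlight package: 12.312 Mbps × 720 s × 1.04 = 9219.2 Mb
Total: 58253.1 Mb = 7281.6 MB.
At 500 Mbps: 58253.1 / 500 = 117 s ≈ 1.94 minutes.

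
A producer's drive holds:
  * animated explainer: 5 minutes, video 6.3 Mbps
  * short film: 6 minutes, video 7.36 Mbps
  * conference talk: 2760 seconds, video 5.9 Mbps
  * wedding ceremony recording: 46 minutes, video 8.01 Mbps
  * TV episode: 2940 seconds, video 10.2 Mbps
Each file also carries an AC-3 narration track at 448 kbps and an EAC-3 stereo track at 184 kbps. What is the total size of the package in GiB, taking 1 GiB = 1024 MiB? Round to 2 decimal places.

Audio total: 448 + 184 = 632 kbps = 0.632 Mbps.
animated explainer: 6.932 Mbps × 300 s = 2079.6 Mb
short film: 7.992 Mbps × 360 s = 2877.1 Mb
conference talk: 6.532 Mbps × 2760 s = 18028.3 Mb
wedding ceremony recording: 8.642 Mbps × 2760 s = 23851.9 Mb
TV episode: 10.832 Mbps × 2940 s = 31846.1 Mb
Total: 78683.0 Mb = 9835.4 MB.
= 9.160 GiB.

9.16 GiB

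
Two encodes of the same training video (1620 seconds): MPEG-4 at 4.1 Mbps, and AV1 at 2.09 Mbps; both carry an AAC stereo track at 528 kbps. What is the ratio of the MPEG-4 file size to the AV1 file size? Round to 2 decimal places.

Audio: 528 kbps = 0.528 Mbps.
MPEG-4: 4.628 Mbps × 1620 s = 7497.4 Mb = 0.937 GB.
AV1: 2.618 Mbps × 1620 s = 4241.2 Mb = 0.530 GB.
Ratio: 0.937 / 0.530 = 1.768.

1.77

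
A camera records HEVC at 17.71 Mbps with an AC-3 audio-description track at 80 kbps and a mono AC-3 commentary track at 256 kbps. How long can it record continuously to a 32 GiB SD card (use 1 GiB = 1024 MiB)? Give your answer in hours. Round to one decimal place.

4.2 hours

Audio total: 80 + 256 = 336 kbps = 0.336 Mbps.
Total bitrate: 17.71 + 0.336 = 18.046 Mbps.
Capacity: 32 GiB = 274,878 Mb.
Recording time: 274,878 / 18.046 = 15,232 s ≈ 4.23 hours.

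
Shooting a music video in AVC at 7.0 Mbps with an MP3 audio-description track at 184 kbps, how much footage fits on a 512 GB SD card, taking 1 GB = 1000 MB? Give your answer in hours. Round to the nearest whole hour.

Audio: 184 kbps = 0.184 Mbps.
Total bitrate: 7.0 + 0.184 = 7.184 Mbps.
Capacity: 512 GB = 4,096,000 Mb.
Recording time: 4,096,000 / 7.184 = 570,156 s ≈ 158 hours.

158 hours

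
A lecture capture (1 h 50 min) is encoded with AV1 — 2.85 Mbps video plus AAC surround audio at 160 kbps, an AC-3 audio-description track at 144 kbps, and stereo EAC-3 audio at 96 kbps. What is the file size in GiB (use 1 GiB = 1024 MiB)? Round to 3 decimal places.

2.497 GiB

1 h 50 min = 110 min = 6600 s
Audio total: 160 + 144 + 96 = 400 kbps = 0.400 Mbps.
Total bitrate: 2.85 + 0.400 = 3.250 Mbps.
Stream data: 3.250 Mbps × 6600 s = 21450.0 Mb.
21,450 Mb = 2,681,250,000 bytes ÷ 1,073,741,824 = 2.497 GiB.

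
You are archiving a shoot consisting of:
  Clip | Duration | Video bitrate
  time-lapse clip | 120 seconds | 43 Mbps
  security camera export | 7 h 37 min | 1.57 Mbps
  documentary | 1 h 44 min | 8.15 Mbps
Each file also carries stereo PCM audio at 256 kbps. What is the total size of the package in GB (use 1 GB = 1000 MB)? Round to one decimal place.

Audio: 256 kbps = 0.256 Mbps.
time-lapse clip: 43.256 Mbps × 120 s = 5190.7 Mb
security camera export: 1.826 Mbps × 27420 s = 50068.9 Mb
documentary: 8.406 Mbps × 6240 s = 52453.4 Mb
Total: 107713.1 Mb = 13464.1 MB.
= 13.46 GB.

13.5 GB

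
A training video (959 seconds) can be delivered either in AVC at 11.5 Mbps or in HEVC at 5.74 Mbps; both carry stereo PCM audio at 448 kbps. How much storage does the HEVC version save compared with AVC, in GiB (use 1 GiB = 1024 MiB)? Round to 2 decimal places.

Audio: 448 kbps = 0.448 Mbps.
AVC: 11.948 Mbps × 959 s = 11458.1 Mb = 1.334 GiB.
HEVC: 6.188 Mbps × 959 s = 5934.3 Mb = 0.691 GiB.
Saving: 1.334 − 0.691 = 0.643 GiB.

0.64 GiB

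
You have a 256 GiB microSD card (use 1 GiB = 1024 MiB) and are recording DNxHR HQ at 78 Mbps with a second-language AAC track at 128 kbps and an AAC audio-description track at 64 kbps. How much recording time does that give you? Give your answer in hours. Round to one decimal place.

7.8 hours

Audio total: 128 + 64 = 192 kbps = 0.192 Mbps.
Total bitrate: 78 + 0.192 = 78.192 Mbps.
Capacity: 256 GiB = 2,199,023 Mb.
Recording time: 2,199,023 / 78.192 = 28,123 s ≈ 7.81 hours.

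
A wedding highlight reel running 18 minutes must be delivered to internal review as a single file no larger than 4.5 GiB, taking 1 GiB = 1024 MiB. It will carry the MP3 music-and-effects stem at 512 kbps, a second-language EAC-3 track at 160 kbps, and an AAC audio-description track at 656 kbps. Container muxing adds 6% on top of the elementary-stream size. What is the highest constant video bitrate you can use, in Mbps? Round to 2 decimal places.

32.44 Mbps

Budget: 4.5 GiB = 38654.7 Mb.
Stream payload after overhead: 38654.7 / 1.06 = 36466.7 Mb.
18 min = 1080 s
Total bitrate budget: 36466.7 Mb / 1080 s = 33.765 Mbps.
Audio total: 512 + 160 + 656 = 1328 kbps = 1.328 Mbps.
Video: 33.765 − 1.328 = 32.437 Mbps.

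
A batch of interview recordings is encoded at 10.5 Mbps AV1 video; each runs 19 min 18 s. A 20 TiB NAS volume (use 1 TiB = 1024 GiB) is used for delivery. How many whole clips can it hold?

14468

19 min 18 s = 1158 s
Per item: 10.500 Mbps × 1158 s = 12,159 Mb = 1,520 MB.
Capacity: 20 TiB = 175,921,860 Mb; 14468.45 items → 14468 complete.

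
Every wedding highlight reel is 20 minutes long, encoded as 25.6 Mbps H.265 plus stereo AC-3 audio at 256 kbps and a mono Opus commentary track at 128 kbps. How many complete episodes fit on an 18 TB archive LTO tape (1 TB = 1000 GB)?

20 min = 1200 s
Audio total: 256 + 128 = 384 kbps = 0.384 Mbps.
Total bitrate: 25.984 Mbps.
Per item: 25.984 Mbps × 1200 s = 31,181 Mb = 3,898 MB.
Capacity: 18 TB = 144,000,000 Mb; 4618.23 items → 4618 complete.

4618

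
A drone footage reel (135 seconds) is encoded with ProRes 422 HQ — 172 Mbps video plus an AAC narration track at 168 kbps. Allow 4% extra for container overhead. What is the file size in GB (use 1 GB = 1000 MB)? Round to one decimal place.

3.0 GB

Audio: 168 kbps = 0.168 Mbps.
Total bitrate: 172 + 0.168 = 172.168 Mbps.
Stream data: 172.168 Mbps × 135 s = 23242.7 Mb.
With 4% container overhead: ×1.04.
24,172 Mb ÷ 8 = 3,022 MB → 3.022 GB.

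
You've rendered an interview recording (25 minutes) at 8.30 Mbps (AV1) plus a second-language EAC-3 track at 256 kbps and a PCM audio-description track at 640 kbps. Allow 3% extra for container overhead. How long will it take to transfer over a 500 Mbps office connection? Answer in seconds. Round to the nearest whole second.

28 seconds

25 min = 1500 s
Audio total: 256 + 640 = 896 kbps = 0.896 Mbps.
Total bitrate: 9.196 Mbps.
File: 9.196 Mbps × 1500 s = 13794.0 Mb.
With 3% container overhead: ×1.03. → 14207.8 Mb.
At 500 Mbps: 14207.8 / 500 = 28.4 s ≈ 28.4 seconds.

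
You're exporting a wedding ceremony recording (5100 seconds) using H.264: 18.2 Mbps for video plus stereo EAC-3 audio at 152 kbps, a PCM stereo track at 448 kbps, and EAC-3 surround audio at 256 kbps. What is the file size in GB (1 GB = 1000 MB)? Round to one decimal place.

Audio total: 152 + 448 + 256 = 856 kbps = 0.856 Mbps.
Total bitrate: 18.2 + 0.856 = 19.056 Mbps.
Stream data: 19.056 Mbps × 5100 s = 97185.6 Mb.
97,186 Mb ÷ 8 = 12,148 MB → 12.15 GB.

12.1 GB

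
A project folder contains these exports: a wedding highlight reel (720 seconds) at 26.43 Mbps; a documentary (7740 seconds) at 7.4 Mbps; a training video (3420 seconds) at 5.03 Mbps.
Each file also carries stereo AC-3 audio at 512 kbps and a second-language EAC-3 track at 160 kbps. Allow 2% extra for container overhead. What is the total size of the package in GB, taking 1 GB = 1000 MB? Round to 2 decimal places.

Audio total: 512 + 160 = 672 kbps = 0.672 Mbps.
wedding highlight reel: 27.102 Mbps × 720 s × 1.02 = 19903.7 Mb
documentary: 8.072 Mbps × 7740 s × 1.02 = 63726.8 Mb
training video: 5.702 Mbps × 3420 s × 1.02 = 19890.9 Mb
Total: 103521.4 Mb = 12940.2 MB.
= 12.94 GB.

12.94 GB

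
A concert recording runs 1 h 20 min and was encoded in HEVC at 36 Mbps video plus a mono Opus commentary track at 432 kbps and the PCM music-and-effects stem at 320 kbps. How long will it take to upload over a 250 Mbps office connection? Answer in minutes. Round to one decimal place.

1 h 20 min = 80 min = 4800 s
Audio total: 432 + 320 = 752 kbps = 0.752 Mbps.
Total bitrate: 36.752 Mbps.
File: 36.752 Mbps × 4800 s = 176409.6 Mb.
At 250 Mbps: 176409.6 / 250 = 705.6 s ≈ 11.8 minutes.

11.8 minutes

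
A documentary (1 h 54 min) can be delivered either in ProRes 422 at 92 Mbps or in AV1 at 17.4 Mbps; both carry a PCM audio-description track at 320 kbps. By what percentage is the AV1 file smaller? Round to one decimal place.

80.8%

1 h 54 min = 114 min = 6840 s
Audio: 320 kbps = 0.320 Mbps.
ProRes 422: 92.320 Mbps × 6840 s = 631468.8 Mb = 78.934 GB.
AV1: 17.720 Mbps × 6840 s = 121204.8 Mb = 15.151 GB.
Reduction: (1 − 15.151/78.934) × 100 = 80.81%.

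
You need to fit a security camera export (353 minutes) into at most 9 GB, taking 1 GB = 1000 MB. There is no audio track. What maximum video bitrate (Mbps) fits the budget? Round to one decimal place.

Budget: 9 GB = 72000.0 Mb.
353 min = 21180 s
Total bitrate budget: 72000.0 Mb / 21180 s = 3.399 Mbps.

3.4 Mbps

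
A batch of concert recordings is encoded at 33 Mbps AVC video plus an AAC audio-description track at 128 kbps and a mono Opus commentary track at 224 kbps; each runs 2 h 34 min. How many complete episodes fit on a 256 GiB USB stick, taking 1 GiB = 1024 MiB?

7

2 h 34 min = 154 min = 9240 s
Audio total: 128 + 224 = 352 kbps = 0.352 Mbps.
Total bitrate: 33.352 Mbps.
Per item: 33.352 Mbps × 9240 s = 308,172 Mb = 38,522 MB.
Capacity: 256 GiB = 2,199,023 Mb; 7.14 items → 7 complete.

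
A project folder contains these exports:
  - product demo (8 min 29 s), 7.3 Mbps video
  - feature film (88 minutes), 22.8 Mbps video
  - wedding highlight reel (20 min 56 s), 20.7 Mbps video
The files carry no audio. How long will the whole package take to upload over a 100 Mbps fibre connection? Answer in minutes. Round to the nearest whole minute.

product demo: 7.300 Mbps × 509 s = 3715.7 Mb
feature film: 22.800 Mbps × 5280 s = 120384.0 Mb
wedding highlight reel: 20.700 Mbps × 1256 s = 25999.2 Mb
Total: 150098.9 Mb = 18762.4 MB.
At 100 Mbps: 150098.9 / 100 = 1501 s ≈ 25 minutes.

25 minutes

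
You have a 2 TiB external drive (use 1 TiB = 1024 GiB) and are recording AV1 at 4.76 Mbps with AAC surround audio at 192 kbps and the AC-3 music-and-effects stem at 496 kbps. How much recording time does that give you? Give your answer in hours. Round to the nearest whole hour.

897 hours

Audio total: 192 + 496 = 688 kbps = 0.688 Mbps.
Total bitrate: 4.76 + 0.688 = 5.448 Mbps.
Capacity: 2 TiB = 17,592,186 Mb.
Recording time: 17,592,186 / 5.448 = 3,229,109 s ≈ 897 hours.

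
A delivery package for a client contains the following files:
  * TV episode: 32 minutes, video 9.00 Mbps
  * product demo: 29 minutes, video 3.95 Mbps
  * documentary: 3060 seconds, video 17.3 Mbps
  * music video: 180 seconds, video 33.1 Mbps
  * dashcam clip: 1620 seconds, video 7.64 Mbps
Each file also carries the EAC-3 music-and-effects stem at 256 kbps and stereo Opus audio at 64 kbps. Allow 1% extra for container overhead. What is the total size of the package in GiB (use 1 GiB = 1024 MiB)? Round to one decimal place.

Audio total: 256 + 64 = 320 kbps = 0.320 Mbps.
TV episode: 9.320 Mbps × 1920 s × 1.01 = 18073.3 Mb
product demo: 4.270 Mbps × 1740 s × 1.01 = 7504.1 Mb
documentary: 17.620 Mbps × 3060 s × 1.01 = 54456.4 Mb
music video: 33.420 Mbps × 180 s × 1.01 = 6075.8 Mb
dashcam clip: 7.960 Mbps × 1620 s × 1.01 = 13024.2 Mb
Total: 99133.7 Mb = 12391.7 MB.
= 11.54 GiB.

11.5 GiB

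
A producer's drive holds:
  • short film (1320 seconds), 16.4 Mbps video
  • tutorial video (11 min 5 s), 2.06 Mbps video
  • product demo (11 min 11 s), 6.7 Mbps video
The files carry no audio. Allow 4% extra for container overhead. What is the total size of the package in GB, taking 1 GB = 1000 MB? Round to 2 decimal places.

3.58 GB

short film: 16.400 Mbps × 1320 s × 1.04 = 22513.9 Mb
tutorial video: 2.060 Mbps × 665 s × 1.04 = 1424.7 Mb
product demo: 6.700 Mbps × 671 s × 1.04 = 4675.5 Mb
Total: 28614.1 Mb = 3576.8 MB.
= 3.577 GB.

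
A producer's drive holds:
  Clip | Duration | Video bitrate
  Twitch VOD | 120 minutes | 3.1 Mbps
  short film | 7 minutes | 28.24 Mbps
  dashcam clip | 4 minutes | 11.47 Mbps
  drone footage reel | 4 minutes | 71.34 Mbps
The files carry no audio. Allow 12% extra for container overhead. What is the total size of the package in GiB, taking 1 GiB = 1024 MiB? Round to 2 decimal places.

7.05 GiB

Twitch VOD: 3.100 Mbps × 7200 s × 1.12 = 24998.4 Mb
short film: 28.240 Mbps × 420 s × 1.12 = 13284.1 Mb
dashcam clip: 11.470 Mbps × 240 s × 1.12 = 3083.1 Mb
drone footage reel: 71.340 Mbps × 240 s × 1.12 = 19176.2 Mb
Total: 60541.8 Mb = 7567.7 MB.
= 7.048 GiB.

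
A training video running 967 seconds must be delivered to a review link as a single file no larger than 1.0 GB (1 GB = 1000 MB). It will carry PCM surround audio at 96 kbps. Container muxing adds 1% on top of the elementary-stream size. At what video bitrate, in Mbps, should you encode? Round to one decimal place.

8.1 Mbps

Budget: 1.0 GB = 8000.0 Mb.
Stream payload after overhead: 8000.0 / 1.01 = 7920.8 Mb.
Total bitrate budget: 7920.8 Mb / 967 s = 8.191 Mbps.
Audio: 96 kbps = 0.096 Mbps.
Video: 8.191 − 0.096 = 8.095 Mbps.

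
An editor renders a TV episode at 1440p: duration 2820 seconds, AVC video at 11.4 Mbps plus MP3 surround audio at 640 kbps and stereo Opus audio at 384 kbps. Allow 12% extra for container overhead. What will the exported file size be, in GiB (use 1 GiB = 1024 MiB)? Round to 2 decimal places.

Audio total: 640 + 384 = 1024 kbps = 1.024 Mbps.
Total bitrate: 11.4 + 1.024 = 12.424 Mbps.
Stream data: 12.424 Mbps × 2820 s = 35035.7 Mb.
With 12% container overhead: ×1.12.
39,240 Mb = 4,904,995,200 bytes ÷ 1,073,741,824 = 4.568 GiB.

4.57 GiB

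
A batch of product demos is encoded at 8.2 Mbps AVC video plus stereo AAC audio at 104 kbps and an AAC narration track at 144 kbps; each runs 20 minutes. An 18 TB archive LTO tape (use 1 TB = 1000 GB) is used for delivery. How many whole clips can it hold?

14204

20 min = 1200 s
Audio total: 104 + 144 = 248 kbps = 0.248 Mbps.
Total bitrate: 8.448 Mbps.
Per item: 8.448 Mbps × 1200 s = 10,138 Mb = 1,267 MB.
Capacity: 18 TB = 144,000,000 Mb; 14204.55 items → 14204 complete.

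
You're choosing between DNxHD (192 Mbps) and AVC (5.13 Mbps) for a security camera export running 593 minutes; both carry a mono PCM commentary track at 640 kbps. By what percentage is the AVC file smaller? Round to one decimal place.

97.0%

593 min = 35580 s
Audio: 640 kbps = 0.640 Mbps.
DNxHD: 192.640 Mbps × 35580 s = 6854131.2 Mb = 797.926 GiB.
AVC: 5.770 Mbps × 35580 s = 205296.6 Mb = 23.900 GiB.
Reduction: (1 − 23.900/797.926) × 100 = 97.00%.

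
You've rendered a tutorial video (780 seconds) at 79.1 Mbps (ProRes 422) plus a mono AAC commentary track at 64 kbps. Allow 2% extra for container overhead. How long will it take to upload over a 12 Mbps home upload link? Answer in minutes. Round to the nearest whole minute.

Audio: 64 kbps = 0.064 Mbps.
Total bitrate: 79.164 Mbps.
File: 79.164 Mbps × 780 s = 61747.9 Mb.
With 2% container overhead: ×1.02. → 62982.9 Mb.
At 12 Mbps: 62982.9 / 12 = 5248.6 s ≈ 87.5 minutes.

87 minutes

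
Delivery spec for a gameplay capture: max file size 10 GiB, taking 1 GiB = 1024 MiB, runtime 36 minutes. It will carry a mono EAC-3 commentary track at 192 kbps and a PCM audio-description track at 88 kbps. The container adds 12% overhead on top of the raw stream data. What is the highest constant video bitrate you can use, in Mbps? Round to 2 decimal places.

Budget: 10 GiB = 85899.3 Mb.
Stream payload after overhead: 85899.3 / 1.12 = 76695.8 Mb.
36 min = 2160 s
Total bitrate budget: 76695.8 Mb / 2160 s = 35.507 Mbps.
Audio total: 192 + 88 = 280 kbps = 0.280 Mbps.
Video: 35.507 − 0.280 = 35.227 Mbps.

35.23 Mbps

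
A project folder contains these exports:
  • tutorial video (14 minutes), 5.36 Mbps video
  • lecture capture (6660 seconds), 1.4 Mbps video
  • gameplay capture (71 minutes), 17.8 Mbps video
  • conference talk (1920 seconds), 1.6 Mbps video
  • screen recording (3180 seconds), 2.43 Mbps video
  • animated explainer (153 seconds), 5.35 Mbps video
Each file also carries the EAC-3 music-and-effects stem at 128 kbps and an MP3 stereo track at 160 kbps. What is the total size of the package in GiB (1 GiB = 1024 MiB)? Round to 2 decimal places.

12.36 GiB

Audio total: 128 + 160 = 288 kbps = 0.288 Mbps.
tutorial video: 5.648 Mbps × 840 s = 4744.3 Mb
lecture capture: 1.688 Mbps × 6660 s = 11242.1 Mb
gameplay capture: 18.088 Mbps × 4260 s = 77054.9 Mb
conference talk: 1.888 Mbps × 1920 s = 3625.0 Mb
screen recording: 2.718 Mbps × 3180 s = 8643.2 Mb
animated explainer: 5.638 Mbps × 153 s = 862.6 Mb
Total: 106172.1 Mb = 13271.5 MB.
= 12.36 GiB.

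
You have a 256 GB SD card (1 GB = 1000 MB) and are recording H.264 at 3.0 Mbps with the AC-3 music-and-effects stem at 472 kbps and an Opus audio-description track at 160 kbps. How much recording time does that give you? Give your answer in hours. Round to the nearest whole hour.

Audio total: 472 + 160 = 632 kbps = 0.632 Mbps.
Total bitrate: 3.0 + 0.632 = 3.632 Mbps.
Capacity: 256 GB = 2,048,000 Mb.
Recording time: 2,048,000 / 3.632 = 563,877 s ≈ 157 hours.

157 hours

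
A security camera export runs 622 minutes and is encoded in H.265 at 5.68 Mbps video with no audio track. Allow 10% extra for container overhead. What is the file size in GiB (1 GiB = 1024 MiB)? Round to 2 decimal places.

27.15 GiB

622 min = 37320 s
Total bitrate: 5.68 Mbps.
Stream data: 5.680 Mbps × 37320 s = 211977.6 Mb.
With 10% container overhead: ×1.10.
233,175 Mb = 29,146,920,000 bytes ÷ 1,073,741,824 = 27.15 GiB.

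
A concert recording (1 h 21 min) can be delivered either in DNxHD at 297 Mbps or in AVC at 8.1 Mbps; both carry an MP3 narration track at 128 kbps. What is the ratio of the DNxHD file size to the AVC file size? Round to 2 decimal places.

1 h 21 min = 81 min = 4860 s
Audio: 128 kbps = 0.128 Mbps.
DNxHD: 297.128 Mbps × 4860 s = 1444042.1 Mb = 180.505 GB.
AVC: 8.228 Mbps × 4860 s = 39988.1 Mb = 4.999 GB.
Ratio: 180.505 / 4.999 = 36.112.

36.11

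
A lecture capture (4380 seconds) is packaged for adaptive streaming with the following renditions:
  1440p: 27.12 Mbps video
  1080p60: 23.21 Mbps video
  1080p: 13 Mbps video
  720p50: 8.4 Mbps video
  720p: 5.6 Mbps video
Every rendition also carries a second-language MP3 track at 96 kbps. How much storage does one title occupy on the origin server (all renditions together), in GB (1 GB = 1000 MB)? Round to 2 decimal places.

Audio: 96 kbps = 0.096 Mbps.
Sum of rendition bitrates: (27.12+0.096) + (23.21+0.096) + (13+0.096) + (8.4+0.096) + (5.6+0.096) = 77.810 Mbps.
× 4380 s = 340,808 Mb = 42,601 MB = 42.60 GB.

42.60 GB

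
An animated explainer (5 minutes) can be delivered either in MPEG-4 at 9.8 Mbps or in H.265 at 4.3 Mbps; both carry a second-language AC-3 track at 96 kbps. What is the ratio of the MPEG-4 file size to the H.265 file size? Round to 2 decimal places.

2.25

5 min = 300 s
Audio: 96 kbps = 0.096 Mbps.
MPEG-4: 9.896 Mbps × 300 s = 2968.8 Mb = 371.100 MB.
H.265: 4.396 Mbps × 300 s = 1318.8 Mb = 164.850 MB.
Ratio: 371.100 / 164.850 = 2.251.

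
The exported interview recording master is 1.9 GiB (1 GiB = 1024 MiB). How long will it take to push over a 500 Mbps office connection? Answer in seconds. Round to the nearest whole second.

33 seconds

File: 1.9 GiB = 16320.9 Mb.
At 500 Mbps: 16320.9 / 500 = 32.6 s ≈ 32.6 seconds.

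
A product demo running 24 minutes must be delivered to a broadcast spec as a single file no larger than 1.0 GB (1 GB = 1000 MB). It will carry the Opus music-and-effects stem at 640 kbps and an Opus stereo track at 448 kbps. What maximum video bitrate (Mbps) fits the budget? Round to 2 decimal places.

4.47 Mbps

Budget: 1.0 GB = 8000.0 Mb.
24 min = 1440 s
Total bitrate budget: 8000.0 Mb / 1440 s = 5.556 Mbps.
Audio total: 640 + 448 = 1088 kbps = 1.088 Mbps.
Video: 5.556 − 1.088 = 4.468 Mbps.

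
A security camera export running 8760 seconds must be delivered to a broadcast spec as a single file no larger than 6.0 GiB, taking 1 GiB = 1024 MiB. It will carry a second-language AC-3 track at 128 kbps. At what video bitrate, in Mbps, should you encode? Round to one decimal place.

5.8 Mbps

Budget: 6.0 GiB = 51539.6 Mb.
Total bitrate budget: 51539.6 Mb / 8760 s = 5.884 Mbps.
Audio: 128 kbps = 0.128 Mbps.
Video: 5.884 − 0.128 = 5.756 Mbps.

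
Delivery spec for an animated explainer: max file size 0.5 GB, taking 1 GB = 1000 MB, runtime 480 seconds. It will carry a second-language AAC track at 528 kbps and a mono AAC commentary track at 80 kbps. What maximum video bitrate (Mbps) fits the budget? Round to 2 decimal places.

7.73 Mbps

Budget: 0.5 GB = 4000.0 Mb.
Total bitrate budget: 4000.0 Mb / 480 s = 8.333 Mbps.
Audio total: 528 + 80 = 608 kbps = 0.608 Mbps.
Video: 8.333 − 0.608 = 7.725 Mbps.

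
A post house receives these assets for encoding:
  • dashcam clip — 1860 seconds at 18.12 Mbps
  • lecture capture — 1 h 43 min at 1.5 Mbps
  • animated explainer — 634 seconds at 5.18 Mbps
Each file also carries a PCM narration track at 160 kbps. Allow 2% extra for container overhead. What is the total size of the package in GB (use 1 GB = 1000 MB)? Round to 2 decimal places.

6.07 GB

Audio: 160 kbps = 0.160 Mbps.
dashcam clip: 18.280 Mbps × 1860 s × 1.02 = 34680.8 Mb
lecture capture: 1.660 Mbps × 6180 s × 1.02 = 10464.0 Mb
animated explainer: 5.340 Mbps × 634 s × 1.02 = 3453.3 Mb
Total: 48598.1 Mb = 6074.8 MB.
= 6.075 GB.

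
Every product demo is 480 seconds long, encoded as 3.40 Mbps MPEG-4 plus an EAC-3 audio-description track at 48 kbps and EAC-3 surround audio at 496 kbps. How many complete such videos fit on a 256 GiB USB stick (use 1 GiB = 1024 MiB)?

Audio total: 48 + 496 = 544 kbps = 0.544 Mbps.
Total bitrate: 3.944 Mbps.
Per item: 3.944 Mbps × 480 s = 1,893 Mb = 236.6 MB.
Capacity: 256 GiB = 2,199,023 Mb; 1161.59 items → 1161 complete.

1161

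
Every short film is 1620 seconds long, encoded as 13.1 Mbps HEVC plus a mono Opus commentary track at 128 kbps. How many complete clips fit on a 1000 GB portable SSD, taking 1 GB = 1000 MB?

373

Audio: 128 kbps = 0.128 Mbps.
Total bitrate: 13.228 Mbps.
Per item: 13.228 Mbps × 1620 s = 21,429 Mb = 2,679 MB.
Capacity: 1000 GB = 8,000,000 Mb; 373.32 items → 373 complete.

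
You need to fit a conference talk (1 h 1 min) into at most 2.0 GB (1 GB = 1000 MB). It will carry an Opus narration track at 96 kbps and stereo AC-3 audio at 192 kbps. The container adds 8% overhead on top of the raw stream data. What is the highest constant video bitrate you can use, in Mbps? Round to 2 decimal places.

3.76 Mbps

Budget: 2.0 GB = 16000.0 Mb.
Stream payload after overhead: 16000.0 / 1.08 = 14814.8 Mb.
1 h 1 min = 61 min = 3660 s
Total bitrate budget: 14814.8 Mb / 3660 s = 4.048 Mbps.
Audio total: 96 + 192 = 288 kbps = 0.288 Mbps.
Video: 4.048 − 0.288 = 3.760 Mbps.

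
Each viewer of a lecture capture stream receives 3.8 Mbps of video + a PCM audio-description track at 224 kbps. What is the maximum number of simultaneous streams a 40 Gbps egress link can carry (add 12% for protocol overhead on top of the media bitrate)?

Audio: 224 kbps = 0.224 Mbps.
Per-viewer media rate: 4.024 Mbps.
On the wire with 12% overhead: 4.507 Mbps.
40 Gbps = 40,000 Mbps; 40,000 / 4.507 = 8875.32 → 8875 viewers.

8875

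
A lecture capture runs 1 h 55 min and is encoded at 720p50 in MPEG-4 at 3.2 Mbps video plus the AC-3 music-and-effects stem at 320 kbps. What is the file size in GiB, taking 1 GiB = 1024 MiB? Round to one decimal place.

2.8 GiB

1 h 55 min = 115 min = 6900 s
Audio: 320 kbps = 0.320 Mbps.
Total bitrate: 3.2 + 0.320 = 3.520 Mbps.
Stream data: 3.520 Mbps × 6900 s = 24288.0 Mb.
24,288 Mb = 3,036,000,000 bytes ÷ 1,073,741,824 = 2.827 GiB.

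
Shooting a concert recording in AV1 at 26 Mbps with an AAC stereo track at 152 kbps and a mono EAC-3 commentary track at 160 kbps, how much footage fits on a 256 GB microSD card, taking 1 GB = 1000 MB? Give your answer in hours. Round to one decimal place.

Audio total: 152 + 160 = 312 kbps = 0.312 Mbps.
Total bitrate: 26 + 0.312 = 26.312 Mbps.
Capacity: 256 GB = 2,048,000 Mb.
Recording time: 2,048,000 / 26.312 = 77,835 s ≈ 21.6 hours.

21.6 hours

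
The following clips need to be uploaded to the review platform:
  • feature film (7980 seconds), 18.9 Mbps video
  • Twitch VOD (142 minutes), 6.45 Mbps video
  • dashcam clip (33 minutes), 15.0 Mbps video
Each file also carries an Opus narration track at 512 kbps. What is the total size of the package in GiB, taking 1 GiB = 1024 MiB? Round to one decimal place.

Audio: 512 kbps = 0.512 Mbps.
feature film: 19.412 Mbps × 7980 s = 154907.8 Mb
Twitch VOD: 6.962 Mbps × 8520 s = 59316.2 Mb
dashcam clip: 15.512 Mbps × 1980 s = 30713.8 Mb
Total: 244937.8 Mb = 30617.2 MB.
= 28.51 GiB.

28.5 GiB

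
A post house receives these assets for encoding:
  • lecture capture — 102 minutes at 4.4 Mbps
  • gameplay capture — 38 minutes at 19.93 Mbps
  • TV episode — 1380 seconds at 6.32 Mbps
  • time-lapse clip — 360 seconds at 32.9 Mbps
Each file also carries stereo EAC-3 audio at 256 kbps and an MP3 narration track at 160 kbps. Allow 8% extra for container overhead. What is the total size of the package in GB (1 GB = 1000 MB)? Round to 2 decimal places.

13.12 GB

Audio total: 256 + 160 = 416 kbps = 0.416 Mbps.
lecture capture: 4.816 Mbps × 6120 s × 1.08 = 31831.8 Mb
gameplay capture: 20.346 Mbps × 2280 s × 1.08 = 50100.0 Mb
TV episode: 6.736 Mbps × 1380 s × 1.08 = 10039.3 Mb
time-lapse clip: 33.316 Mbps × 360 s × 1.08 = 12953.3 Mb
Total: 104924.4 Mb = 13115.6 MB.
= 13.12 GB.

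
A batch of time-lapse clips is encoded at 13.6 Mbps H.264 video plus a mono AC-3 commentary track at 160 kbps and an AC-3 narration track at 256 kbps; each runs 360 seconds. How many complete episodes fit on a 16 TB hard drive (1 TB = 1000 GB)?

25367

Audio total: 160 + 256 = 416 kbps = 0.416 Mbps.
Total bitrate: 14.016 Mbps.
Per item: 14.016 Mbps × 360 s = 5,046 Mb = 630.7 MB.
Capacity: 16 TB = 128,000,000 Mb; 25367.83 items → 25367 complete.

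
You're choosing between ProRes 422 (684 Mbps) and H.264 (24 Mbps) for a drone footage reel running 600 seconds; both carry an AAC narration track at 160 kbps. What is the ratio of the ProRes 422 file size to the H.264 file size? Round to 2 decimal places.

Audio: 160 kbps = 0.160 Mbps.
ProRes 422: 684.160 Mbps × 600 s = 410496.0 Mb = 51.312 GB.
H.264: 24.160 Mbps × 600 s = 14496.0 Mb = 1.812 GB.
Ratio: 51.312 / 1.812 = 28.318.

28.32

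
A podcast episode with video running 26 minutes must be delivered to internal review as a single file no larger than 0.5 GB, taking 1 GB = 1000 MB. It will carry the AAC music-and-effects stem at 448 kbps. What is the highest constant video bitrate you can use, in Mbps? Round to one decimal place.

Budget: 0.5 GB = 4000.0 Mb.
26 min = 1560 s
Total bitrate budget: 4000.0 Mb / 1560 s = 2.564 Mbps.
Audio: 448 kbps = 0.448 Mbps.
Video: 2.564 − 0.448 = 2.116 Mbps.

2.1 Mbps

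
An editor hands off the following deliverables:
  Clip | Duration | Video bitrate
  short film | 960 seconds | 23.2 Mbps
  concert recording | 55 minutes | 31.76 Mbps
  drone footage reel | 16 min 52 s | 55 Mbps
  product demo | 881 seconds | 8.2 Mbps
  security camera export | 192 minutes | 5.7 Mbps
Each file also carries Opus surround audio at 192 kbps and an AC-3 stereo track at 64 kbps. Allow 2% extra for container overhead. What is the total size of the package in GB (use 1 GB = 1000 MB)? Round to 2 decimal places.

Audio total: 192 + 64 = 256 kbps = 0.256 Mbps.
short film: 23.456 Mbps × 960 s × 1.02 = 22968.1 Mb
concert recording: 32.016 Mbps × 3300 s × 1.02 = 107765.9 Mb
drone footage reel: 55.256 Mbps × 1012 s × 1.02 = 57037.5 Mb
product demo: 8.456 Mbps × 881 s × 1.02 = 7598.7 Mb
security camera export: 5.956 Mbps × 11520 s × 1.02 = 69985.4 Mb
Total: 265355.5 Mb = 33169.4 MB.
= 33.17 GB.

33.17 GB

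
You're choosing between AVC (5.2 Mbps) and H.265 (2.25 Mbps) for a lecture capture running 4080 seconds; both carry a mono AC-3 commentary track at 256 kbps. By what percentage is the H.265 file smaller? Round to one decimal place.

54.1%

Audio: 256 kbps = 0.256 Mbps.
AVC: 5.456 Mbps × 4080 s = 22260.5 Mb = 2.591 GiB.
H.265: 2.506 Mbps × 4080 s = 10224.5 Mb = 1.190 GiB.
Reduction: (1 − 1.190/2.591) × 100 = 54.07%.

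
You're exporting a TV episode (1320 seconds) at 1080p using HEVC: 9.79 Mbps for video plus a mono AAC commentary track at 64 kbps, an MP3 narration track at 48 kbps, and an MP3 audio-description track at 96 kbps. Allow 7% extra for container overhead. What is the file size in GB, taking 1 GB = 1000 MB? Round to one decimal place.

Audio total: 64 + 48 + 96 = 208 kbps = 0.208 Mbps.
Total bitrate: 9.79 + 0.208 = 9.998 Mbps.
Stream data: 9.998 Mbps × 1320 s = 13197.4 Mb.
With 7% container overhead: ×1.07.
14,121 Mb ÷ 8 = 1,765 MB → 1.765 GB.

1.8 GB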